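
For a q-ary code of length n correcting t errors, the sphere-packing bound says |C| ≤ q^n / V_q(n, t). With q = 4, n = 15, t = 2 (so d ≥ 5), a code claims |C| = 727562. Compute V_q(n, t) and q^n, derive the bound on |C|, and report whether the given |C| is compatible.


V_q(n, t) = 991, q^n = 1073741824, Hamming bound = 1083493, |C| = 727562 ≤ bound (satisfied).

Step 1: Compute V_q(n, t) = Σ_{j=0}^2 C(n, j) (q−1)^j.
  j = 0: C(15,0)·(3)^0 = 1·1 = 1.
  j = 1: C(15,1)·(3)^1 = 15·3 = 45.
  j = 2: C(15,2)·(3)^2 = 105·9 = 945.
  V_q(n, t) = 1 + 45 + 945 = 991.
Step 2: q^n = 4^15 = 1073741824.
Step 3: Hamming bound ⌊q^n / V_q(n,t)⌋ = ⌊1073741824/991⌋ = 1083493.
Step 4: Compare |C| = 727562 to 1083493: satisfied.
The claimed |C| lies below the Hamming bound.


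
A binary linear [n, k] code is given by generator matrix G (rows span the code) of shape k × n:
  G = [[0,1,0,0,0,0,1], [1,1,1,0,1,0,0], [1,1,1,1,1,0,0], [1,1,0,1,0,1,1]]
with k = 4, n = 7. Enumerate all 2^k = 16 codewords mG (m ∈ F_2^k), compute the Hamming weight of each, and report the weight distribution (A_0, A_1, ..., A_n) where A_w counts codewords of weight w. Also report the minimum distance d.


Weight distribution: A_0 = 1, A_1 = 1, A_2 = 2, A_3 = 2, A_4 = 5, A_5 = 5. Minimum distance d = 1.

Enumerate all 2^4 = 16 messages m ∈ F_2^4.
For each, compute codeword c = mG in F_2^7, then tally its weight.
  m = 0000 → c = 0000000, weight = 0.
  m = 1000 → c = 0100001, weight = 2.
  m = 0100 → c = 1110100, weight = 4.
  m = 1100 → c = 1010101, weight = 4.
  m = 0010 → c = 1111100, weight = 5.
  m = 1010 → c = 1011101, weight = 5.
  m = 0110 → c = 0001000, weight = 1.
  m = 1110 → c = 0101001, weight = 3.
  m = 0001 → c = 1101011, weight = 5.
  m = 1001 → c = 1001010, weight = 3.
  m = 0101 → c = 0011111, weight = 5.
  m = 1101 → c = 0111110, weight = 5.
  m = 0011 → c = 0010111, weight = 4.
  m = 1011 → c = 0110110, weight = 4.
  m = 0111 → c = 1100011, weight = 4.
  m = 1111 → c = 1000010, weight = 2.
Tally weights:
  weight 0: 1 codewords.
  weight 1: 1 codewords.
  weight 2: 2 codewords.
  weight 3: 2 codewords.
  weight 4: 5 codewords.
  weight 5: 5 codewords.
Minimum distance d = smallest w > 0 with A_w > 0 = 1.
Sanity: Σ A_w = 16 = 2^4 = 16 ✓.


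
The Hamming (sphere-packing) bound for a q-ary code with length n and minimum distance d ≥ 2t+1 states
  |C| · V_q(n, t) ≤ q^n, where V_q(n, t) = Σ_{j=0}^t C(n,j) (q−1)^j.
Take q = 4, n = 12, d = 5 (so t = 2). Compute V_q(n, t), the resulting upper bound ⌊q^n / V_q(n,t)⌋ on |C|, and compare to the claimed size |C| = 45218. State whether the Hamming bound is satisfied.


V_q(n, t) = 631, q^n = 16777216, Hamming bound = 26588, |C| = 45218 > bound (violated).

Step 1: Compute V_q(n, t) = Σ_{j=0}^2 C(n, j) (q−1)^j.
  j = 0: C(12,0)·(3)^0 = 1·1 = 1.
  j = 1: C(12,1)·(3)^1 = 12·3 = 36.
  j = 2: C(12,2)·(3)^2 = 66·9 = 594.
  V_q(n, t) = 1 + 36 + 594 = 631.
Step 2: q^n = 4^12 = 16777216.
Step 3: Hamming bound ⌊q^n / V_q(n,t)⌋ = ⌊16777216/631⌋ = 26588.
Step 4: Compare |C| = 45218 to 26588: violated.
The claimed |C| lies above the Hamming bound, so no 4-ary code of length 12 with d ≥ 5 can have 45218 codewords.


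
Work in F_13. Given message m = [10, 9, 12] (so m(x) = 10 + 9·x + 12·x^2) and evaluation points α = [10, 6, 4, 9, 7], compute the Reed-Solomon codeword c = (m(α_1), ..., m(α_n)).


c = [0, 2, 4, 10, 11]

Message polynomial: m(x) = 10 + 9·x + 12·x^2 (mod 13).
For each evaluation point α_i, compute m(α_i) mod 13:
  α_1 = 10: Horner steps 12 → 12 → 0, so m(10) = 0.
  α_2 = 6: Horner steps 12 → 3 → 2, so m(6) = 2.
  α_3 = 4: Horner steps 12 → 5 → 4, so m(4) = 4.
  α_4 = 9: Horner steps 12 → 0 → 10, so m(9) = 10.
  α_5 = 7: Horner steps 12 → 2 → 11, so m(7) = 11.
Codeword c = [0, 2, 4, 10, 11] ∈ F_13^5.


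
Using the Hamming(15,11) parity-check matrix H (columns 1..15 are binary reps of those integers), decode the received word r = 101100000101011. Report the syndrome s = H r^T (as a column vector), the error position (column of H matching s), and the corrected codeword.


s = (0, 0, 0, 1)^T, error position = 1, corrected codeword c = 001100000101011

Compute s = H r^T mod 2 one row at a time:
  s_1 = 0 + 0 + 1 + 0 + 1 + 0 + 1 + 1 = 4 ≡ 0 (mod 2).
  s_2 = 1 + 0 + 0 + 0 + 1 + 0 + 1 + 1 = 4 ≡ 0 (mod 2).
  s_3 = 0 + 1 + 0 + 0 + 1 + 0 + 1 + 1 = 4 ≡ 0 (mod 2).
  s_4 = 1 + 1 + 0 + 0 + 0 + 0 + 0 + 1 = 3 ≡ 1 (mod 2).
s = (0, 0, 0, 1)^T — this equals column 1 of H (binary 0001), so error is at position 1.
Correct: flip bit 1 of r = 101100000101011 to get c = 001100000101011.


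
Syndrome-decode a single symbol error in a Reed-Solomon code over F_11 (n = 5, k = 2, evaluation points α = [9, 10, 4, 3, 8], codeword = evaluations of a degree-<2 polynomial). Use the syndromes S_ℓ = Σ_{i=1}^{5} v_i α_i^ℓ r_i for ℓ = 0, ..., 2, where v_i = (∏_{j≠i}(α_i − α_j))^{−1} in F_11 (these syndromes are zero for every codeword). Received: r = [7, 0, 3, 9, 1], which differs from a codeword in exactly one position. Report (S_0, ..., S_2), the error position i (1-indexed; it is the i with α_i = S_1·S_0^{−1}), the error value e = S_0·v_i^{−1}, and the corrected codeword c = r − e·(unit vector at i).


S = (4, 3, 5), error at position 1, error magnitude e = 1, c = [6, 0, 3, 9, 1].

Step 1: column multipliers v_i = (∏_{j≠i}(α_i − α_j))^{−1} mod 11.
  i = 1 (α = 9): (9−10)(9−4)(9−3)(9−8) = (−1)·5·6·1 = −30 ≡ 3, so v_1 = 3^{−1} = 4 (mod 11).
  i = 2 (α = 10): (10−9)(10−4)(10−3)(10−8) = 1·6·7·2 = 84 ≡ 7, so v_2 = 7^{−1} = 8 (mod 11).
  i = 3 (α = 4): (4−9)(4−10)(4−3)(4−8) = (−5)·(−6)·1·(−4) = −120 ≡ 1, so v_3 = 1^{−1} = 1 (mod 11).
  i = 4 (α = 3): (3−9)(3−10)(3−4)(3−8) = (−6)·(−7)·(−1)·(−5) = 210 ≡ 1, so v_4 = 1^{−1} = 1 (mod 11).
  i = 5 (α = 8): (8−9)(8−10)(8−4)(8−3) = (−1)·(−2)·4·5 = 40 ≡ 7, so v_5 = 7^{−1} = 8 (mod 11).
  v = [4, 8, 1, 1, 8].
Step 2: syndromes of r = [7, 0, 3, 9, 1] (all sums mod 11).
  S_0 = Σ v_i r_i = 4·7 + 8·0 + 1·3 + 1·9 + 8·1 = 48 ≡ 4.
  S_1 = Σ v_i α_i r_i = 4·9·7 + 8·10·0 + 1·4·3 + 1·3·9 + 8·8·1 = 355 ≡ 3.
  α_i^2 mod 11 = [4, 1, 5, 9, 9].
  S_2 = Σ v_i α_i^2 r_i = 4·4·7 + 8·1·0 + 1·5·3 + 1·9·9 + 8·9·1 = 280 ≡ 5.
  S = (4, 3, 5) ≠ 0, so r is not a codeword (an error is present).
Step 3: locate the error. For a single error e at position i, S_ℓ = v_i·e·α_i^ℓ, so α_err = S_1/S_0.
  S_0^{−1} = 4^{−1} = 3 (mod 11), so α_err = 3·3 = 9 ≡ 9 = α_1. Error position i = 1.
  Consistency check: S_2/S_1 = 5·4 = 20 ≡ 9 = α_err ✓ (single-error assumption holds).
Step 4: error magnitude e = S_0/v_1 = S_0·∏_{j≠1}(α_1 − α_j) = 4·3 = 12 ≡ 1 (mod 11).
Step 5: correct position 1: c_1 = r_1 − e = 7 − 1 ≡ 6 (mod 11). Hence c = [6, 0, 3, 9, 1].
  Check: interpolating c through the α_i gives m(x) = 5 + 5·x (degree < 2) with m(α_i) = c_i for every i, so c is indeed a codeword.


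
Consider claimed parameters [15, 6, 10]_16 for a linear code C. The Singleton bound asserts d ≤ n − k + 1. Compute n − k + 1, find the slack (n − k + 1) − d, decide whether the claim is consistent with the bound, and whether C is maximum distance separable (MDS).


Singleton RHS = n − k + 1 = 10, slack = 0, bound satisfied, MDS.

Singleton bound: d ≤ n − k + 1.
Here n = 15, k = 6, so n − k + 1 = 10.
Given d = 10, check d ≤ 10: YES.
Slack = (n − k + 1) − d = 0.
The code is MDS (slack = 0).
Description: the claimed parameters are [15, 6, 10]_16; such a code would be MDS (meets Singleton bound).


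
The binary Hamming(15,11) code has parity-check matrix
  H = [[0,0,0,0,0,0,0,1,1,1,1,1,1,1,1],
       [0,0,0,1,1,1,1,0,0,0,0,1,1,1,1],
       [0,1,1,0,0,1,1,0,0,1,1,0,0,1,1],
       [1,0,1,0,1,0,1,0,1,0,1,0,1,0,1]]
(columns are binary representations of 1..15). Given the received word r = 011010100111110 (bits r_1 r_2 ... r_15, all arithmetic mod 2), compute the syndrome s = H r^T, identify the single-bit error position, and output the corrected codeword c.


s = (1, 1, 0, 1)^T, error position = 13, corrected codeword c = 011010100111010

Compute s = H r^T mod 2 one row at a time:
  s_1 = 0 + 0 + 1 + 1 + 1 + 1 + 1 + 0 = 5 ≡ 1 (mod 2).
  s_2 = 0 + 1 + 0 + 1 + 1 + 1 + 1 + 0 = 5 ≡ 1 (mod 2).
  s_3 = 1 + 1 + 0 + 1 + 1 + 1 + 1 + 0 = 6 ≡ 0 (mod 2).
  s_4 = 0 + 1 + 1 + 1 + 0 + 1 + 1 + 0 = 5 ≡ 1 (mod 2).
s = (1, 1, 0, 1)^T — this equals column 13 of H (binary 1101), so error is at position 13.
Correct: flip bit 13 of r = 011010100111110 to get c = 011010100111010.


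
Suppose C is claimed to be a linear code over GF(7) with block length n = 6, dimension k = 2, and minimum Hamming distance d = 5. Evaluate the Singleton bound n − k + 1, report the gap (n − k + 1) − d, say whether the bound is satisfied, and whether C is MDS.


Singleton RHS = n − k + 1 = 5, slack = 0, bound satisfied, MDS.

Singleton bound: d ≤ n − k + 1.
Here n = 6, k = 2, so n − k + 1 = 5.
Given d = 5, check d ≤ 5: YES.
Slack = (n − k + 1) − d = 0.
The code is MDS (slack = 0).
Description: the claimed parameters are [6, 2, 5]_7; such a code would be MDS (meets Singleton bound).


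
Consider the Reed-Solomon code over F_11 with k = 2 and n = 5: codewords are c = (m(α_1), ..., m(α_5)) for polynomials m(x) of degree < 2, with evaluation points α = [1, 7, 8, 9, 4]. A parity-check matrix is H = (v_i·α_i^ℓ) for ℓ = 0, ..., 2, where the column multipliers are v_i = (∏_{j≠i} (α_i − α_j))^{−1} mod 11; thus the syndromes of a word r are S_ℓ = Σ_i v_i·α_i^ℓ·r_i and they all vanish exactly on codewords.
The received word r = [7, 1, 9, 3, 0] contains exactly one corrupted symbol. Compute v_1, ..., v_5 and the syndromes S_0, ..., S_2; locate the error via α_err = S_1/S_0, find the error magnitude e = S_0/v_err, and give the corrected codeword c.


S = (10, 4, 6), error at position 2, error magnitude e = 8, c = [7, 4, 9, 3, 0].

Step 1: column multipliers v_i = (∏_{j≠i}(α_i − α_j))^{−1} mod 11.
  i = 1 (α = 1): (1−7)(1−8)(1−9)(1−4) = (−6)·(−7)·(−8)·(−3) = 1008 ≡ 7, so v_1 = 7^{−1} = 8 (mod 11).
  i = 2 (α = 7): (7−1)(7−8)(7−9)(7−4) = 6·(−1)·(−2)·3 = 36 ≡ 3, so v_2 = 3^{−1} = 4 (mod 11).
  i = 3 (α = 8): (8−1)(8−7)(8−9)(8−4) = 7·1·(−1)·4 = −28 ≡ 5, so v_3 = 5^{−1} = 9 (mod 11).
  i = 4 (α = 9): (9−1)(9−7)(9−8)(9−4) = 8·2·1·5 = 80 ≡ 3, so v_4 = 3^{−1} = 4 (mod 11).
  i = 5 (α = 4): (4−1)(4−7)(4−8)(4−9) = 3·(−3)·(−4)·(−5) = −180 ≡ 7, so v_5 = 7^{−1} = 8 (mod 11).
  v = [8, 4, 9, 4, 8].
Step 2: syndromes of r = [7, 1, 9, 3, 0] (all sums mod 11).
  S_0 = Σ v_i r_i = 8·7 + 4·1 + 9·9 + 4·3 + 8·0 = 153 ≡ 10.
  S_1 = Σ v_i α_i r_i = 8·1·7 + 4·7·1 + 9·8·9 + 4·9·3 + 8·4·0 = 840 ≡ 4.
  α_i^2 mod 11 = [1, 5, 9, 4, 5].
  S_2 = Σ v_i α_i^2 r_i = 8·1·7 + 4·5·1 + 9·9·9 + 4·4·3 + 8·5·0 = 853 ≡ 6.
  S = (10, 4, 6) ≠ 0, so r is not a codeword (an error is present).
Step 3: locate the error. For a single error e at position i, S_ℓ = v_i·e·α_i^ℓ, so α_err = S_1/S_0.
  S_0^{−1} = 10^{−1} = 10 (mod 11), so α_err = 4·10 = 40 ≡ 7 = α_2. Error position i = 2.
  Consistency check: S_2/S_1 = 6·3 = 18 ≡ 7 = α_err ✓ (single-error assumption holds).
Step 4: error magnitude e = S_0/v_2 = S_0·∏_{j≠2}(α_2 − α_j) = 10·3 = 30 ≡ 8 (mod 11).
Step 5: correct position 2: c_2 = r_2 − e = 1 − 8 ≡ 4 (mod 11). Hence c = [7, 4, 9, 3, 0].
  Check: interpolating c through the α_i gives m(x) = 2 + 5·x (degree < 2) with m(α_i) = c_i for every i, so c is indeed a codeword.


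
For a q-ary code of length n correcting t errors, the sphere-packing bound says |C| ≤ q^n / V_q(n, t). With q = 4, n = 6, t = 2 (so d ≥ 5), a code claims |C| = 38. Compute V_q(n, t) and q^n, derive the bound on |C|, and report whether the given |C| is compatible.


V_q(n, t) = 154, q^n = 4096, Hamming bound = 26, |C| = 38 > bound (violated).

Step 1: Compute V_q(n, t) = Σ_{j=0}^2 C(n, j) (q−1)^j.
  j = 0: C(6,0)·(3)^0 = 1·1 = 1.
  j = 1: C(6,1)·(3)^1 = 6·3 = 18.
  j = 2: C(6,2)·(3)^2 = 15·9 = 135.
  V_q(n, t) = 1 + 18 + 135 = 154.
Step 2: q^n = 4^6 = 4096.
Step 3: Hamming bound ⌊q^n / V_q(n,t)⌋ = ⌊4096/154⌋ = 26.
Step 4: Compare |C| = 38 to 26: violated.
The claimed |C| lies above the Hamming bound, so no 4-ary code of length 6 with d ≥ 5 can have 38 codewords.


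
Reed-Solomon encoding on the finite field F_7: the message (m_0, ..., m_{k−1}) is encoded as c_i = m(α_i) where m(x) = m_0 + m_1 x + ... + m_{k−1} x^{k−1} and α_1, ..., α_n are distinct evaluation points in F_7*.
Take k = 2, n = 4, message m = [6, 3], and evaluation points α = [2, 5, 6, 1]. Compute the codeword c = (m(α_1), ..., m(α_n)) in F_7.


c = [5, 0, 3, 2]

Message polynomial: m(x) = 6 + 3·x (mod 7).
For each evaluation point α_i, compute m(α_i) mod 7:
  α_1 = 2: Horner steps 3 → 5, so m(2) = 5.
  α_2 = 5: Horner steps 3 → 0, so m(5) = 0.
  α_3 = 6: Horner steps 3 → 3, so m(6) = 3.
  α_4 = 1: Horner steps 3 → 2, so m(1) = 2.
Codeword c = [5, 0, 3, 2] ∈ F_7^4.


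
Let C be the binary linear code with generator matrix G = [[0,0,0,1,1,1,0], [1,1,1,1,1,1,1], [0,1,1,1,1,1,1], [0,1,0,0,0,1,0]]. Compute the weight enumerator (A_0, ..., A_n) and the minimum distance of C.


Weight distribution: A_0 = 1, A_1 = 1, A_2 = 1, A_3 = 5, A_4 = 5, A_5 = 1, A_6 = 1, A_7 = 1. Minimum distance d = 1.

Enumerate all 2^4 = 16 messages m ∈ F_2^4.
For each, compute codeword c = mG in F_2^7, then tally its weight.
  m = 0000 → c = 0000000, weight = 0.
  m = 1000 → c = 0001110, weight = 3.
  m = 0100 → c = 1111111, weight = 7.
  m = 1100 → c = 1110001, weight = 4.
  m = 0010 → c = 0111111, weight = 6.
  m = 1010 → c = 0110001, weight = 3.
  m = 0110 → c = 1000000, weight = 1.
  m = 1110 → c = 1001110, weight = 4.
  m = 0001 → c = 0100010, weight = 2.
  m = 1001 → c = 0101100, weight = 3.
  m = 0101 → c = 1011101, weight = 5.
  m = 1101 → c = 1010011, weight = 4.
  m = 0011 → c = 0011101, weight = 4.
  m = 1011 → c = 0010011, weight = 3.
  m = 0111 → c = 1100010, weight = 3.
  m = 1111 → c = 1101100, weight = 4.
Tally weights:
  weight 0: 1 codewords.
  weight 1: 1 codewords.
  weight 2: 1 codewords.
  weight 3: 5 codewords.
  weight 4: 5 codewords.
  weight 5: 1 codewords.
  weight 6: 1 codewords.
  weight 7: 1 codewords.
Minimum distance d = smallest w > 0 with A_w > 0 = 1.
Sanity: Σ A_w = 16 = 2^4 = 16 ✓.


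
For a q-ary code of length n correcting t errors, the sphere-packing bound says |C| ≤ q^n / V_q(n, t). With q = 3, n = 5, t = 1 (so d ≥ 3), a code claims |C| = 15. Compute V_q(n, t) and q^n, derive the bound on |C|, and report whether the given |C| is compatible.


V_q(n, t) = 11, q^n = 243, Hamming bound = 22, |C| = 15 ≤ bound (satisfied).

Step 1: Compute V_q(n, t) = Σ_{j=0}^1 C(n, j) (q−1)^j.
  j = 0: C(5,0)·(2)^0 = 1·1 = 1.
  j = 1: C(5,1)·(2)^1 = 5·2 = 10.
  V_q(n, t) = 1 + 10 = 11.
Step 2: q^n = 3^5 = 243.
Step 3: Hamming bound ⌊q^n / V_q(n,t)⌋ = ⌊243/11⌋ = 22.
Step 4: Compare |C| = 15 to 22: satisfied.
The claimed |C| lies below the Hamming bound.


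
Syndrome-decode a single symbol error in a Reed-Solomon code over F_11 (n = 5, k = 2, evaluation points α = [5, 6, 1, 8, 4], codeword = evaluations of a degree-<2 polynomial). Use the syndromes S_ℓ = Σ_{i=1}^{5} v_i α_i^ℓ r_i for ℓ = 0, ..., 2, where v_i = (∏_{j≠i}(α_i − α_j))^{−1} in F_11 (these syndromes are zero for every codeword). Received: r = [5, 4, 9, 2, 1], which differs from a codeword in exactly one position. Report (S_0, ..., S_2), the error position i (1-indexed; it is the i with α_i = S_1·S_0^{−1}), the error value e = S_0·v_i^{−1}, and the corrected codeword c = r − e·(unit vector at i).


S = (8, 10, 7), error at position 5, error magnitude e = 6, c = [5, 4, 9, 2, 6].

Step 1: column multipliers v_i = (∏_{j≠i}(α_i − α_j))^{−1} mod 11.
  i = 1 (α = 5): (5−6)(5−1)(5−8)(5−4) = (−1)·4·(−3)·1 = 12 ≡ 1, so v_1 = 1^{−1} = 1 (mod 11).
  i = 2 (α = 6): (6−5)(6−1)(6−8)(6−4) = 1·5·(−2)·2 = −20 ≡ 2, so v_2 = 2^{−1} = 6 (mod 11).
  i = 3 (α = 1): (1−5)(1−6)(1−8)(1−4) = (−4)·(−5)·(−7)·(−3) = 420 ≡ 2, so v_3 = 2^{−1} = 6 (mod 11).
  i = 4 (α = 8): (8−5)(8−6)(8−1)(8−4) = 3·2·7·4 = 168 ≡ 3, so v_4 = 3^{−1} = 4 (mod 11).
  i = 5 (α = 4): (4−5)(4−6)(4−1)(4−8) = (−1)·(−2)·3·(−4) = −24 ≡ 9, so v_5 = 9^{−1} = 5 (mod 11).
  v = [1, 6, 6, 4, 5].
Step 2: syndromes of r = [5, 4, 9, 2, 1] (all sums mod 11).
  S_0 = Σ v_i r_i = 1·5 + 6·4 + 6·9 + 4·2 + 5·1 = 96 ≡ 8.
  S_1 = Σ v_i α_i r_i = 1·5·5 + 6·6·4 + 6·1·9 + 4·8·2 + 5·4·1 = 307 ≡ 10.
  α_i^2 mod 11 = [3, 3, 1, 9, 5].
  S_2 = Σ v_i α_i^2 r_i = 1·3·5 + 6·3·4 + 6·1·9 + 4·9·2 + 5·5·1 = 238 ≡ 7.
  S = (8, 10, 7) ≠ 0, so r is not a codeword (an error is present).
Step 3: locate the error. For a single error e at position i, S_ℓ = v_i·e·α_i^ℓ, so α_err = S_1/S_0.
  S_0^{−1} = 8^{−1} = 7 (mod 11), so α_err = 10·7 = 70 ≡ 4 = α_5. Error position i = 5.
  Consistency check: S_2/S_1 = 7·10 = 70 ≡ 4 = α_err ✓ (single-error assumption holds).
Step 4: error magnitude e = S_0/v_5 = S_0·∏_{j≠5}(α_5 − α_j) = 8·9 = 72 ≡ 6 (mod 11).
Step 5: correct position 5: c_5 = r_5 − e = 1 − 6 ≡ 6 (mod 11). Hence c = [5, 4, 9, 2, 6].
  Check: interpolating c through the α_i gives m(x) = 10 + 10·x (degree < 2) with m(α_i) = c_i for every i, so c is indeed a codeword.


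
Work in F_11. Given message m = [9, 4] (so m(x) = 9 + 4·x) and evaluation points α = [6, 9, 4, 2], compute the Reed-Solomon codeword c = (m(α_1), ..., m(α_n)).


c = [0, 1, 3, 6]

Message polynomial: m(x) = 9 + 4·x (mod 11).
For each evaluation point α_i, compute m(α_i) mod 11:
  α_1 = 6: Horner steps 4 → 0, so m(6) = 0.
  α_2 = 9: Horner steps 4 → 1, so m(9) = 1.
  α_3 = 4: Horner steps 4 → 3, so m(4) = 3.
  α_4 = 2: Horner steps 4 → 6, so m(2) = 6.
Codeword c = [0, 1, 3, 6] ∈ F_11^4.


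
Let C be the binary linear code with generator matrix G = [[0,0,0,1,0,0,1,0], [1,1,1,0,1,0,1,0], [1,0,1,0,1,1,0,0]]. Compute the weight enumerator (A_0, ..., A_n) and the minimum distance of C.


Weight distribution: A_0 = 1, A_2 = 1, A_3 = 2, A_4 = 1, A_5 = 2, A_6 = 1. Minimum distance d = 2.

Enumerate all 2^3 = 8 messages m ∈ F_2^3.
For each, compute codeword c = mG in F_2^8, then tally its weight.
  m = 000 → c = 00000000, weight = 0.
  m = 100 → c = 00010010, weight = 2.
  m = 010 → c = 11101010, weight = 5.
  m = 110 → c = 11111000, weight = 5.
  m = 001 → c = 10101100, weight = 4.
  m = 101 → c = 10111110, weight = 6.
  m = 011 → c = 01000110, weight = 3.
  m = 111 → c = 01010100, weight = 3.
Tally weights:
  weight 0: 1 codewords.
  weight 2: 1 codewords.
  weight 3: 2 codewords.
  weight 4: 1 codewords.
  weight 5: 2 codewords.
  weight 6: 1 codewords.
Minimum distance d = smallest w > 0 with A_w > 0 = 2.
Sanity: Σ A_w = 8 = 2^3 = 8 ✓.


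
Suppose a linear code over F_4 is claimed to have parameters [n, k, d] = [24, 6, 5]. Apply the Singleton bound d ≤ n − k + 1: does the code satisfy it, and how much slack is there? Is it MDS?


Singleton RHS = n − k + 1 = 19, slack = 14, bound satisfied, not MDS.

Singleton bound: d ≤ n − k + 1.
Here n = 24, k = 6, so n − k + 1 = 19.
Given d = 5, check d ≤ 19: YES.
Slack = (n − k + 1) − d = 14.
The code is NOT MDS (slack = 14 > 0).
Description: the claimed parameters are [24, 6, 5]_4; such a code would be non-MDS.


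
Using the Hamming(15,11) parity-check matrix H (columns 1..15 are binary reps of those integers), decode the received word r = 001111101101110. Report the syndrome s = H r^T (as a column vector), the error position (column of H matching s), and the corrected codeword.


s = (1, 1, 1, 1)^T, error position = 15, corrected codeword c = 001111101101111

Compute s = H r^T mod 2 one row at a time:
  s_1 = 0 + 1 + 1 + 0 + 1 + 1 + 1 + 0 = 5 ≡ 1 (mod 2).
  s_2 = 1 + 1 + 1 + 1 + 1 + 1 + 1 + 0 = 7 ≡ 1 (mod 2).
  s_3 = 0 + 1 + 1 + 1 + 1 + 0 + 1 + 0 = 5 ≡ 1 (mod 2).
  s_4 = 0 + 1 + 1 + 1 + 1 + 0 + 1 + 0 = 5 ≡ 1 (mod 2).
s = (1, 1, 1, 1)^T — this equals column 15 of H (binary 1111), so error is at position 15.
Correct: flip bit 15 of r = 001111101101110 to get c = 001111101101111.


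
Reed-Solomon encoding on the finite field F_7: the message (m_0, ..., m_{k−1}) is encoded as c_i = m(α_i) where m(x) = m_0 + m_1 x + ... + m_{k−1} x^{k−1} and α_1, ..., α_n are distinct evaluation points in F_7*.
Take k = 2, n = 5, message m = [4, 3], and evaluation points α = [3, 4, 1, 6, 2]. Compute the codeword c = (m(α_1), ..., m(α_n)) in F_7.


c = [6, 2, 0, 1, 3]

Message polynomial: m(x) = 4 + 3·x (mod 7).
For each evaluation point α_i, compute m(α_i) mod 7:
  α_1 = 3: Horner steps 3 → 6, so m(3) = 6.
  α_2 = 4: Horner steps 3 → 2, so m(4) = 2.
  α_3 = 1: Horner steps 3 → 0, so m(1) = 0.
  α_4 = 6: Horner steps 3 → 1, so m(6) = 1.
  α_5 = 2: Horner steps 3 → 3, so m(2) = 3.
Codeword c = [6, 2, 0, 1, 3] ∈ F_7^5.


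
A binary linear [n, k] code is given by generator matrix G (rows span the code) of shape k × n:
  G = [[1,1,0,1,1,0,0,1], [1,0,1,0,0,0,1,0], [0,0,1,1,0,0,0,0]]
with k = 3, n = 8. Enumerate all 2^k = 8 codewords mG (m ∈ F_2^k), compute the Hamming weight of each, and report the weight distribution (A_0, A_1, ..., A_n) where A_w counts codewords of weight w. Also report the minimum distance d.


Weight distribution: A_0 = 1, A_2 = 1, A_3 = 2, A_4 = 1, A_5 = 2, A_6 = 1. Minimum distance d = 2.

Enumerate all 2^3 = 8 messages m ∈ F_2^3.
For each, compute codeword c = mG in F_2^8, then tally its weight.
  m = 000 → c = 00000000, weight = 0.
  m = 100 → c = 11011001, weight = 5.
  m = 010 → c = 10100010, weight = 3.
  m = 110 → c = 01111011, weight = 6.
  m = 001 → c = 00110000, weight = 2.
  m = 101 → c = 11101001, weight = 5.
  m = 011 → c = 10010010, weight = 3.
  m = 111 → c = 01001011, weight = 4.
Tally weights:
  weight 0: 1 codewords.
  weight 2: 1 codewords.
  weight 3: 2 codewords.
  weight 4: 1 codewords.
  weight 5: 2 codewords.
  weight 6: 1 codewords.
Minimum distance d = smallest w > 0 with A_w > 0 = 2.
Sanity: Σ A_w = 8 = 2^3 = 8 ✓.


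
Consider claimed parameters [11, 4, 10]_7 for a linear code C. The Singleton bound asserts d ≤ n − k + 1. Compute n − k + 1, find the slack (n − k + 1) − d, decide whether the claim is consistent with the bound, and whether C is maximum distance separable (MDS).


Singleton RHS = n − k + 1 = 8, slack = -2, bound violated (no such code; not MDS).

Singleton bound: d ≤ n − k + 1.
Here n = 11, k = 4, so n − k + 1 = 8.
Given d = 10, check d ≤ 8: NO.
Slack = (n − k + 1) − d = -2.
The slack is negative: d = 10 exceeds n − k + 1 = 8 by 2, so the Singleton bound is violated and no linear [11, 4, 10]_7 code can exist. In particular it is not MDS (MDS requires d = n − k + 1 exactly).
Description: the claimed parameters are [11, 4, 10]_7; such a code would be impossible (violates the Singleton bound).


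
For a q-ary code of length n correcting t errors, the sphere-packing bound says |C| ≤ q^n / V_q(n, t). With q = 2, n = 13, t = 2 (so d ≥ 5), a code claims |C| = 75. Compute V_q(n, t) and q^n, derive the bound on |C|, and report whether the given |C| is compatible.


V_q(n, t) = 92, q^n = 8192, Hamming bound = 89, |C| = 75 ≤ bound (satisfied).

Step 1: Compute V_q(n, t) = Σ_{j=0}^2 C(n, j) (q−1)^j.
  j = 0: C(13,0)·(1)^0 = 1·1 = 1.
  j = 1: C(13,1)·(1)^1 = 13·1 = 13.
  j = 2: C(13,2)·(1)^2 = 78·1 = 78.
  V_q(n, t) = 1 + 13 + 78 = 92.
Step 2: q^n = 2^13 = 8192.
Step 3: Hamming bound ⌊q^n / V_q(n,t)⌋ = ⌊8192/92⌋ = 89.
Step 4: Compare |C| = 75 to 89: satisfied.
The claimed |C| lies below the Hamming bound.


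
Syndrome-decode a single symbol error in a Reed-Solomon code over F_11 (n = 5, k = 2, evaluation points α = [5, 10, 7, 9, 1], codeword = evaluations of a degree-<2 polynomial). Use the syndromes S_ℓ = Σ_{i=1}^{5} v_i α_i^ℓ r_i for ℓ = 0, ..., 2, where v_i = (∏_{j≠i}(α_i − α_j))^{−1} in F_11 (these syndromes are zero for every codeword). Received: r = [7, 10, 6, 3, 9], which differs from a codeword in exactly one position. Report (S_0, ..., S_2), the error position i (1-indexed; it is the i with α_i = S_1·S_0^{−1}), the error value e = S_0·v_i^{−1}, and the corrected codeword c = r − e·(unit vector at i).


S = (10, 2, 7), error at position 4, error magnitude e = 9, c = [7, 10, 6, 5, 9].

Step 1: column multipliers v_i = (∏_{j≠i}(α_i − α_j))^{−1} mod 11.
  i = 1 (α = 5): (5−10)(5−7)(5−9)(5−1) = (−5)·(−2)·(−4)·4 = −160 ≡ 5, so v_1 = 5^{−1} = 9 (mod 11).
  i = 2 (α = 10): (10−5)(10−7)(10−9)(10−1) = 5·3·1·9 = 135 ≡ 3, so v_2 = 3^{−1} = 4 (mod 11).
  i = 3 (α = 7): (7−5)(7−10)(7−9)(7−1) = 2·(−3)·(−2)·6 = 72 ≡ 6, so v_3 = 6^{−1} = 2 (mod 11).
  i = 4 (α = 9): (9−5)(9−10)(9−7)(9−1) = 4·(−1)·2·8 = −64 ≡ 2, so v_4 = 2^{−1} = 6 (mod 11).
  i = 5 (α = 1): (1−5)(1−10)(1−7)(1−9) = (−4)·(−9)·(−6)·(−8) = 1728 ≡ 1, so v_5 = 1^{−1} = 1 (mod 11).
  v = [9, 4, 2, 6, 1].
Step 2: syndromes of r = [7, 10, 6, 3, 9] (all sums mod 11).
  S_0 = Σ v_i r_i = 9·7 + 4·10 + 2·6 + 6·3 + 1·9 = 142 ≡ 10.
  S_1 = Σ v_i α_i r_i = 9·5·7 + 4·10·10 + 2·7·6 + 6·9·3 + 1·1·9 = 970 ≡ 2.
  α_i^2 mod 11 = [3, 1, 5, 4, 1].
  S_2 = Σ v_i α_i^2 r_i = 9·3·7 + 4·1·10 + 2·5·6 + 6·4·3 + 1·1·9 = 370 ≡ 7.
  S = (10, 2, 7) ≠ 0, so r is not a codeword (an error is present).
Step 3: locate the error. For a single error e at position i, S_ℓ = v_i·e·α_i^ℓ, so α_err = S_1/S_0.
  S_0^{−1} = 10^{−1} = 10 (mod 11), so α_err = 2·10 = 20 ≡ 9 = α_4. Error position i = 4.
  Consistency check: S_2/S_1 = 7·6 = 42 ≡ 9 = α_err ✓ (single-error assumption holds).
Step 4: error magnitude e = S_0/v_4 = S_0·∏_{j≠4}(α_4 − α_j) = 10·2 = 20 ≡ 9 (mod 11).
Step 5: correct position 4: c_4 = r_4 − e = 3 − 9 ≡ 5 (mod 11). Hence c = [7, 10, 6, 5, 9].
  Check: interpolating c through the α_i gives m(x) = 4 + 5·x (degree < 2) with m(α_i) = c_i for every i, so c is indeed a codeword.


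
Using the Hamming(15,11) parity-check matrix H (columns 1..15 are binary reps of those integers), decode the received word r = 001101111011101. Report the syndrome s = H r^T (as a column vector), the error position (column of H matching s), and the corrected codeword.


s = (0, 0, 1, 0)^T, error position = 2, corrected codeword c = 011101111011101

Compute s = H r^T mod 2 one row at a time:
  s_1 = 1 + 1 + 0 + 1 + 1 + 1 + 0 + 1 = 6 ≡ 0 (mod 2).
  s_2 = 1 + 0 + 1 + 1 + 1 + 1 + 0 + 1 = 6 ≡ 0 (mod 2).
  s_3 = 0 + 1 + 1 + 1 + 0 + 1 + 0 + 1 = 5 ≡ 1 (mod 2).
  s_4 = 0 + 1 + 0 + 1 + 1 + 1 + 1 + 1 = 6 ≡ 0 (mod 2).
s = (0, 0, 1, 0)^T — this equals column 2 of H (binary 0010), so error is at position 2.
Correct: flip bit 2 of r = 001101111011101 to get c = 011101111011101.


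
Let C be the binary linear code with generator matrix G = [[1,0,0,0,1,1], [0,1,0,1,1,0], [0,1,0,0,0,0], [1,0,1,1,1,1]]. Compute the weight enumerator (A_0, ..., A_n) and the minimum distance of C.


Weight distribution: A_0 = 1, A_1 = 1, A_2 = 3, A_3 = 6, A_4 = 3, A_5 = 1, A_6 = 1. Minimum distance d = 1.

Enumerate all 2^4 = 16 messages m ∈ F_2^4.
For each, compute codeword c = mG in F_2^6, then tally its weight.
  m = 0000 → c = 000000, weight = 0.
  m = 1000 → c = 100011, weight = 3.
  m = 0100 → c = 010110, weight = 3.
  m = 1100 → c = 110101, weight = 4.
  m = 0010 → c = 010000, weight = 1.
  m = 1010 → c = 110011, weight = 4.
  m = 0110 → c = 000110, weight = 2.
  m = 1110 → c = 100101, weight = 3.
  m = 0001 → c = 101111, weight = 5.
  m = 1001 → c = 001100, weight = 2.
  m = 0101 → c = 111001, weight = 4.
  m = 1101 → c = 011010, weight = 3.
  m = 0011 → c = 111111, weight = 6.
  m = 1011 → c = 011100, weight = 3.
  m = 0111 → c = 101001, weight = 3.
  m = 1111 → c = 001010, weight = 2.
Tally weights:
  weight 0: 1 codewords.
  weight 1: 1 codewords.
  weight 2: 3 codewords.
  weight 3: 6 codewords.
  weight 4: 3 codewords.
  weight 5: 1 codewords.
  weight 6: 1 codewords.
Minimum distance d = smallest w > 0 with A_w > 0 = 1.
Sanity: Σ A_w = 16 = 2^4 = 16 ✓.


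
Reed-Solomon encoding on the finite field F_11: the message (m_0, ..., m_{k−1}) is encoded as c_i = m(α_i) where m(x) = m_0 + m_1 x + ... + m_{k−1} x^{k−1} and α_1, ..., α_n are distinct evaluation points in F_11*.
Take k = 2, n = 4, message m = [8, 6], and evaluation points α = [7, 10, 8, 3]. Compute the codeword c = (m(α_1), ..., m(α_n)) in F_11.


c = [6, 2, 1, 4]

Message polynomial: m(x) = 8 + 6·x (mod 11).
For each evaluation point α_i, compute m(α_i) mod 11:
  α_1 = 7: Horner steps 6 → 6, so m(7) = 6.
  α_2 = 10: Horner steps 6 → 2, so m(10) = 2.
  α_3 = 8: Horner steps 6 → 1, so m(8) = 1.
  α_4 = 3: Horner steps 6 → 4, so m(3) = 4.
Codeword c = [6, 2, 1, 4] ∈ F_11^4.


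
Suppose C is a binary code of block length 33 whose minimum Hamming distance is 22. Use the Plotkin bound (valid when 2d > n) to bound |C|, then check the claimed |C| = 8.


Plotkin bound M ≤ 4; given |C| = 8 > bound (violated).

Check applicability: 2d = 44, n = 33.
2d − n = 11 > 0, so Plotkin applies.
Compute d/(2d−n) = 22/11 ≈ 2.0000.
⌊d/(2d−n)⌋ = 2.
Plotkin bound: M ≤ 2·2 = 4.
Given |C| = 8, check: VIOLATED.
This |C| is above the Plotkin bound, so no binary code with n = 33, d = 22 and 8 codewords exists.


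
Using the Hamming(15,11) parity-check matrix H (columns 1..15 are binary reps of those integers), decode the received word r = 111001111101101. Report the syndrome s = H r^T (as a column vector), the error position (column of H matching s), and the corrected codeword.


s = (0, 1, 0, 0)^T, error position = 4, corrected codeword c = 111101111101101

Compute s = H r^T mod 2 one row at a time:
  s_1 = 1 + 1 + 1 + 0 + 1 + 1 + 0 + 1 = 6 ≡ 0 (mod 2).
  s_2 = 0 + 0 + 1 + 1 + 1 + 1 + 0 + 1 = 5 ≡ 1 (mod 2).
  s_3 = 1 + 1 + 1 + 1 + 1 + 0 + 0 + 1 = 6 ≡ 0 (mod 2).
  s_4 = 1 + 1 + 0 + 1 + 1 + 0 + 1 + 1 = 6 ≡ 0 (mod 2).
s = (0, 1, 0, 0)^T — this equals column 4 of H (binary 0100), so error is at position 4.
Correct: flip bit 4 of r = 111001111101101 to get c = 111101111101101.


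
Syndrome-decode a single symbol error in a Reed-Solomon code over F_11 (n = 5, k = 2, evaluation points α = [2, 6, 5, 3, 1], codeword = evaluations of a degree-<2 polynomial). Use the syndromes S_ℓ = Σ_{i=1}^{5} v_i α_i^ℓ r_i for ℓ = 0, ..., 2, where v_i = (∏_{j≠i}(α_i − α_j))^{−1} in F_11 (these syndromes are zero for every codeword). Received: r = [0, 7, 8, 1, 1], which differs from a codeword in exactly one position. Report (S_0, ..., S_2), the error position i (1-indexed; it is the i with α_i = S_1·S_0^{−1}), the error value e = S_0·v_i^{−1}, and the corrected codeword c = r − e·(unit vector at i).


S = (2, 6, 7), error at position 4, error magnitude e = 2, c = [0, 7, 8, 10, 1].

Step 1: column multipliers v_i = (∏_{j≠i}(α_i − α_j))^{−1} mod 11.
  i = 1 (α = 2): (2−6)(2−5)(2−3)(2−1) = (−4)·(−3)·(−1)·1 = −12 ≡ 10, so v_1 = 10^{−1} = 10 (mod 11).
  i = 2 (α = 6): (6−2)(6−5)(6−3)(6−1) = 4·1·3·5 = 60 ≡ 5, so v_2 = 5^{−1} = 9 (mod 11).
  i = 3 (α = 5): (5−2)(5−6)(5−3)(5−1) = 3·(−1)·2·4 = −24 ≡ 9, so v_3 = 9^{−1} = 5 (mod 11).
  i = 4 (α = 3): (3−2)(3−6)(3−5)(3−1) = 1·(−3)·(−2)·2 = 12 ≡ 1, so v_4 = 1^{−1} = 1 (mod 11).
  i = 5 (α = 1): (1−2)(1−6)(1−5)(1−3) = (−1)·(−5)·(−4)·(−2) = 40 ≡ 7, so v_5 = 7^{−1} = 8 (mod 11).
  v = [10, 9, 5, 1, 8].
Step 2: syndromes of r = [0, 7, 8, 1, 1] (all sums mod 11).
  S_0 = Σ v_i r_i = 10·0 + 9·7 + 5·8 + 1·1 + 8·1 = 112 ≡ 2.
  S_1 = Σ v_i α_i r_i = 10·2·0 + 9·6·7 + 5·5·8 + 1·3·1 + 8·1·1 = 589 ≡ 6.
  α_i^2 mod 11 = [4, 3, 3, 9, 1].
  S_2 = Σ v_i α_i^2 r_i = 10·4·0 + 9·3·7 + 5·3·8 + 1·9·1 + 8·1·1 = 326 ≡ 7.
  S = (2, 6, 7) ≠ 0, so r is not a codeword (an error is present).
Step 3: locate the error. For a single error e at position i, S_ℓ = v_i·e·α_i^ℓ, so α_err = S_1/S_0.
  S_0^{−1} = 2^{−1} = 6 (mod 11), so α_err = 6·6 = 36 ≡ 3 = α_4. Error position i = 4.
  Consistency check: S_2/S_1 = 7·2 = 14 ≡ 3 = α_err ✓ (single-error assumption holds).
Step 4: error magnitude e = S_0/v_4 = S_0·∏_{j≠4}(α_4 − α_j) = 2·1 = 2 ≡ 2 (mod 11).
Step 5: correct position 4: c_4 = r_4 − e = 1 − 2 ≡ 10 (mod 11). Hence c = [0, 7, 8, 10, 1].
  Check: interpolating c through the α_i gives m(x) = 2 + 10·x (degree < 2) with m(α_i) = c_i for every i, so c is indeed a codeword.


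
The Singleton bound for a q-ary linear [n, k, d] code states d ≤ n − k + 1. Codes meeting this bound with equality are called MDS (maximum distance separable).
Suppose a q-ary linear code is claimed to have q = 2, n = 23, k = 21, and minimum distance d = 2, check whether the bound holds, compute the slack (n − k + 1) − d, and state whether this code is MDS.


Singleton RHS = n − k + 1 = 3, slack = 1, bound satisfied, not MDS.

Singleton bound: d ≤ n − k + 1.
Here n = 23, k = 21, so n − k + 1 = 3.
Given d = 2, check d ≤ 3: YES.
Slack = (n − k + 1) − d = 1.
The code is NOT MDS (slack = 1 > 0).
Description: the claimed parameters are [23, 21, 2]_2; such a code would be non-MDS.


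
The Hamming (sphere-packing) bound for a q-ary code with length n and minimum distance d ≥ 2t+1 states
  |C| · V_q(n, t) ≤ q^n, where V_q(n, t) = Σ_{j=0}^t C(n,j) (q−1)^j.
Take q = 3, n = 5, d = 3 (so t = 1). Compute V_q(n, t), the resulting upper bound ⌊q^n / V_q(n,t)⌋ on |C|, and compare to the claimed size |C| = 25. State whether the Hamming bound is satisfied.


V_q(n, t) = 11, q^n = 243, Hamming bound = 22, |C| = 25 > bound (violated).

Step 1: Compute V_q(n, t) = Σ_{j=0}^1 C(n, j) (q−1)^j.
  j = 0: C(5,0)·(2)^0 = 1·1 = 1.
  j = 1: C(5,1)·(2)^1 = 5·2 = 10.
  V_q(n, t) = 1 + 10 = 11.
Step 2: q^n = 3^5 = 243.
Step 3: Hamming bound ⌊q^n / V_q(n,t)⌋ = ⌊243/11⌋ = 22.
Step 4: Compare |C| = 25 to 22: violated.
The claimed |C| lies above the Hamming bound, so no 3-ary code of length 5 with d ≥ 3 can have 25 codewords.


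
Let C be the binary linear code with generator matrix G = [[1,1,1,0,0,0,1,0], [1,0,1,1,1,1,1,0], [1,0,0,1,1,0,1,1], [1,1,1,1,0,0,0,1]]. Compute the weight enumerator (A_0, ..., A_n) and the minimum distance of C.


Weight distribution: A_0 = 1, A_2 = 1, A_3 = 2, A_4 = 5, A_5 = 6, A_6 = 1. Minimum distance d = 2.

Enumerate all 2^4 = 16 messages m ∈ F_2^4.
For each, compute codeword c = mG in F_2^8, then tally its weight.
  m = 0000 → c = 00000000, weight = 0.
  m = 1000 → c = 11100010, weight = 4.
  m = 0100 → c = 10111110, weight = 6.
  m = 1100 → c = 01011100, weight = 4.
  m = 0010 → c = 10011011, weight = 5.
  m = 1010 → c = 01111001, weight = 5.
  m = 0110 → c = 00100101, weight = 3.
  m = 1110 → c = 11000111, weight = 5.
  m = 0001 → c = 11110001, weight = 5.
  m = 1001 → c = 00010011, weight = 3.
  m = 0101 → c = 01001111, weight = 5.
  m = 1101 → c = 10101101, weight = 5.
  m = 0011 → c = 01101010, weight = 4.
  m = 1011 → c = 10001000, weight = 2.
  m = 0111 → c = 11010100, weight = 4.
  m = 1111 → c = 00110110, weight = 4.
Tally weights:
  weight 0: 1 codewords.
  weight 2: 1 codewords.
  weight 3: 2 codewords.
  weight 4: 5 codewords.
  weight 5: 6 codewords.
  weight 6: 1 codewords.
Minimum distance d = smallest w > 0 with A_w > 0 = 2.
Sanity: Σ A_w = 16 = 2^4 = 16 ✓.


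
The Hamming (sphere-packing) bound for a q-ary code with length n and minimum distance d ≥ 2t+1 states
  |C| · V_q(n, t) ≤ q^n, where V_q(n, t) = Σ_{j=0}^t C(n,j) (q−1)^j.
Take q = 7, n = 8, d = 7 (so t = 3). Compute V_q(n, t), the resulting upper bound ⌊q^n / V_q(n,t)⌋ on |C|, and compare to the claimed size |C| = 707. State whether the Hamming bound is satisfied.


V_q(n, t) = 13153, q^n = 5764801, Hamming bound = 438, |C| = 707 > bound (violated).

Step 1: Compute V_q(n, t) = Σ_{j=0}^3 C(n, j) (q−1)^j.
  j = 0: C(8,0)·(6)^0 = 1·1 = 1.
  j = 1: C(8,1)·(6)^1 = 8·6 = 48.
  j = 2: C(8,2)·(6)^2 = 28·36 = 1008.
  j = 3: C(8,3)·(6)^3 = 56·216 = 12096.
  V_q(n, t) = 1 + 48 + 1008 + 12096 = 13153.
Step 2: q^n = 7^8 = 5764801.
Step 3: Hamming bound ⌊q^n / V_q(n,t)⌋ = ⌊5764801/13153⌋ = 438.
Step 4: Compare |C| = 707 to 438: violated.
The claimed |C| lies above the Hamming bound, so no 7-ary code of length 8 with d ≥ 7 can have 707 codewords.


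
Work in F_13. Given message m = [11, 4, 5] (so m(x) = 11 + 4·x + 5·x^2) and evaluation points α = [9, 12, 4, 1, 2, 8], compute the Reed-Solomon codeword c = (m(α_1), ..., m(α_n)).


c = [10, 12, 3, 7, 0, 12]

Message polynomial: m(x) = 11 + 4·x + 5·x^2 (mod 13).
For each evaluation point α_i, compute m(α_i) mod 13:
  α_1 = 9: Horner steps 5 → 10 → 10, so m(9) = 10.
  α_2 = 12: Horner steps 5 → 12 → 12, so m(12) = 12.
  α_3 = 4: Horner steps 5 → 11 → 3, so m(4) = 3.
  α_4 = 1: Horner steps 5 → 9 → 7, so m(1) = 7.
  α_5 = 2: Horner steps 5 → 1 → 0, so m(2) = 0.
  α_6 = 8: Horner steps 5 → 5 → 12, so m(8) = 12.
Codeword c = [10, 12, 3, 7, 0, 12] ∈ F_13^6.


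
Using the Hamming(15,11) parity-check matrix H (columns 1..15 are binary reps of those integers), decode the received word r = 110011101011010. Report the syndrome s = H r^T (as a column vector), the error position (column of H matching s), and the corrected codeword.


s = (0, 1, 1, 1)^T, error position = 7, corrected codeword c = 110011001011010

Compute s = H r^T mod 2 one row at a time:
  s_1 = 0 + 1 + 0 + 1 + 1 + 0 + 1 + 0 = 4 ≡ 0 (mod 2).
  s_2 = 0 + 1 + 1 + 1 + 1 + 0 + 1 + 0 = 5 ≡ 1 (mod 2).
  s_3 = 1 + 0 + 1 + 1 + 0 + 1 + 1 + 0 = 5 ≡ 1 (mod 2).
  s_4 = 1 + 0 + 1 + 1 + 1 + 1 + 0 + 0 = 5 ≡ 1 (mod 2).
s = (0, 1, 1, 1)^T — this equals column 7 of H (binary 0111), so error is at position 7.
Correct: flip bit 7 of r = 110011101011010 to get c = 110011001011010.


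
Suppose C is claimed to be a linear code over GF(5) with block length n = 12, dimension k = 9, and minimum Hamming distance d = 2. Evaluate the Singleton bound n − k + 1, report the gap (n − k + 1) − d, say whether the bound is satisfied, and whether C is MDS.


Singleton RHS = n − k + 1 = 4, slack = 2, bound satisfied, not MDS.

Singleton bound: d ≤ n − k + 1.
Here n = 12, k = 9, so n − k + 1 = 4.
Given d = 2, check d ≤ 4: YES.
Slack = (n − k + 1) − d = 2.
The code is NOT MDS (slack = 2 > 0).
Description: the claimed parameters are [12, 9, 2]_5; such a code would be non-MDS.


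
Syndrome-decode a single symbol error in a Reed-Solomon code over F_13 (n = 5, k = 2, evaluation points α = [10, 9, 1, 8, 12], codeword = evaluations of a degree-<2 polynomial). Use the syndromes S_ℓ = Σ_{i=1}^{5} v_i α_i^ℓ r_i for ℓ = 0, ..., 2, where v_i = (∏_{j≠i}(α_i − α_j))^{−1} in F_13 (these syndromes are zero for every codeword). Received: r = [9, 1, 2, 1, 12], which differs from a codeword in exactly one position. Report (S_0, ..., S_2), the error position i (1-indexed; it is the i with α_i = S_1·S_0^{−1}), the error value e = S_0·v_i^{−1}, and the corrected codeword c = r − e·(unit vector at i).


S = (11, 10, 2), error at position 4, error magnitude e = 8, c = [9, 1, 2, 6, 12].

Step 1: column multipliers v_i = (∏_{j≠i}(α_i − α_j))^{−1} mod 13.
  i = 1 (α = 10): (10−9)(10−1)(10−8)(10−12) = 1·9·2·(−2) = −36 ≡ 3, so v_1 = 3^{−1} = 9 (mod 13).
  i = 2 (α = 9): (9−10)(9−1)(9−8)(9−12) = (−1)·8·1·(−3) = 24 ≡ 11, so v_2 = 11^{−1} = 6 (mod 13).
  i = 3 (α = 1): (1−10)(1−9)(1−8)(1−12) = (−9)·(−8)·(−7)·(−11) = 5544 ≡ 6, so v_3 = 6^{−1} = 11 (mod 13).
  i = 4 (α = 8): (8−10)(8−9)(8−1)(8−12) = (−2)·(−1)·7·(−4) = −56 ≡ 9, so v_4 = 9^{−1} = 3 (mod 13).
  i = 5 (α = 12): (12−10)(12−9)(12−1)(12−8) = 2·3·11·4 = 264 ≡ 4, so v_5 = 4^{−1} = 10 (mod 13).
  v = [9, 6, 11, 3, 10].
Step 2: syndromes of r = [9, 1, 2, 1, 12] (all sums mod 13).
  S_0 = Σ v_i r_i = 9·9 + 6·1 + 11·2 + 3·1 + 10·12 = 232 ≡ 11.
  S_1 = Σ v_i α_i r_i = 9·10·9 + 6·9·1 + 11·1·2 + 3·8·1 + 10·12·12 = 2350 ≡ 10.
  α_i^2 mod 13 = [9, 3, 1, 12, 1].
  S_2 = Σ v_i α_i^2 r_i = 9·9·9 + 6·3·1 + 11·1·2 + 3·12·1 + 10·1·12 = 925 ≡ 2.
  S = (11, 10, 2) ≠ 0, so r is not a codeword (an error is present).
Step 3: locate the error. For a single error e at position i, S_ℓ = v_i·e·α_i^ℓ, so α_err = S_1/S_0.
  S_0^{−1} = 11^{−1} = 6 (mod 13), so α_err = 10·6 = 60 ≡ 8 = α_4. Error position i = 4.
  Consistency check: S_2/S_1 = 2·4 = 8 ≡ 8 = α_err ✓ (single-error assumption holds).
Step 4: error magnitude e = S_0/v_4 = S_0·∏_{j≠4}(α_4 − α_j) = 11·9 = 99 ≡ 8 (mod 13).
Step 5: correct position 4: c_4 = r_4 − e = 1 − 8 ≡ 6 (mod 13). Hence c = [9, 1, 2, 6, 12].
  Check: interpolating c through the α_i gives m(x) = 7 + 8·x (degree < 2) with m(α_i) = c_i for every i, so c is indeed a codeword.
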